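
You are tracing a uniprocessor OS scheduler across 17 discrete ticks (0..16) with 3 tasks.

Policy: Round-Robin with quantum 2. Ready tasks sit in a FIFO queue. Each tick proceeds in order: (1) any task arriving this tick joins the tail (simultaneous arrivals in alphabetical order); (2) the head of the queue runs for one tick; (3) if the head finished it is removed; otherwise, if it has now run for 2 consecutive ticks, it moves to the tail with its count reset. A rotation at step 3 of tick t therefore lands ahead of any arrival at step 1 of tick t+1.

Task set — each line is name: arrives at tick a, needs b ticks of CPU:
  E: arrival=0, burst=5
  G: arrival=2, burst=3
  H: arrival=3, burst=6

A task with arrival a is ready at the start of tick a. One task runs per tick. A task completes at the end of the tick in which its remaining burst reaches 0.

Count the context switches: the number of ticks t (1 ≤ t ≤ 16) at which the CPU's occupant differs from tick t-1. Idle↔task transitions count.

t=0: queue=[E] q_used=0 → run E
t=1: queue=[E] q_used=1 → run E
t=2: queue=[E,G] q_used=0 → run E
t=3: queue=[E,G,H] q_used=1 → run E
t=4: queue=[G,H,E] q_used=0 → run G
t=5: queue=[G,H,E] q_used=1 → run G
t=6: queue=[H,E,G] q_used=0 → run H
t=7: queue=[H,E,G] q_used=1 → run H
t=8: queue=[E,G,H] q_used=0 → run E
t=9: queue=[G,H] q_used=0 → run G
t=10: queue=[H] q_used=0 → run H
t=11: queue=[H] q_used=1 → run H
t=12: queue=[H] q_used=0 → run H
t=13: queue=[H] q_used=1 → run H
t=14: (idle)
t=15: (idle)
t=16: (idle)

context switches = 6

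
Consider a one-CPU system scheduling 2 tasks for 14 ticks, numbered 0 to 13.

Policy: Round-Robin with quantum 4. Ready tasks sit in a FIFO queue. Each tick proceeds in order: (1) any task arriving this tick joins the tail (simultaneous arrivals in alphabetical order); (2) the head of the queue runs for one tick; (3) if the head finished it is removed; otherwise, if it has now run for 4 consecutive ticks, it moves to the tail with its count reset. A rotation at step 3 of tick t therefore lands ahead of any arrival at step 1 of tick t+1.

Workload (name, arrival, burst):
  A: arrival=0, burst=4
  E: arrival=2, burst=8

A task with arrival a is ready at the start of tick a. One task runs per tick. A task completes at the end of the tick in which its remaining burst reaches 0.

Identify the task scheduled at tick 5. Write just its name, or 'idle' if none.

t=0: queue=[A] q_used=0 → run A
t=1: queue=[A] q_used=1 → run A
t=2: queue=[A,E] q_used=2 → run A
t=3: queue=[A,E] q_used=3 → run A
t=4: queue=[E] q_used=0 → run E
t=5: queue=[E] q_used=1 → run E
t=6: queue=[E] q_used=2 → run E
t=7: queue=[E] q_used=3 → run E
t=8: queue=[E] q_used=0 → run E
t=9: queue=[E] q_used=1 → run E
t=10: queue=[E] q_used=2 → run E
t=11: queue=[E] q_used=3 → run E
t=12: (idle)
t=13: (idle)

running at tick 5 = E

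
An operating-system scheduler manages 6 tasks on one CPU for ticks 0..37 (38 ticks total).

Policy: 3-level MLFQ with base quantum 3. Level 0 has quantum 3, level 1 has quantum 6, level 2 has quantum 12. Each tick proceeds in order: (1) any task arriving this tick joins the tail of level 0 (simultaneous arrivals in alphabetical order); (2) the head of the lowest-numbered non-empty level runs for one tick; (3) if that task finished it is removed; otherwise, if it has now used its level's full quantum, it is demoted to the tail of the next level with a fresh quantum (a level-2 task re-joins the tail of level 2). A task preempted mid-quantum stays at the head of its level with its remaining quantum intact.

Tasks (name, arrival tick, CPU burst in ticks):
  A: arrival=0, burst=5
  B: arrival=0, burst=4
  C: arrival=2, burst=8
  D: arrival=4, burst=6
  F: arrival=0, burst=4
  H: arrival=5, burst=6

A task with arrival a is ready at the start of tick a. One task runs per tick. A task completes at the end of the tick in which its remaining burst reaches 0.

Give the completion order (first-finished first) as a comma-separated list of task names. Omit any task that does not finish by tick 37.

t=0: L0/L1/L2 = ABF/-/- → run A
t=1: L0/L1/L2 = ABF/-/- → run A
t=2: L0/L1/L2 = ABFC/-/- → run A
t=3: L0/L1/L2 = BFC/A/- → run B
t=4: L0/L1/L2 = BFCD/A/- → run B
t=5: L0/L1/L2 = BFCDH/A/- → run B
t=6: L0/L1/L2 = FCDH/AB/- → run F
t=7: L0/L1/L2 = FCDH/AB/- → run F
t=8: L0/L1/L2 = FCDH/AB/- → run F
t=9: L0/L1/L2 = CDH/ABF/- → run C
t=10: L0/L1/L2 = CDH/ABF/- → run C
t=11: L0/L1/L2 = CDH/ABF/- → run C
t=12: L0/L1/L2 = DH/ABFC/- → run D
t=13: L0/L1/L2 = DH/ABFC/- → run D
t=14: L0/L1/L2 = DH/ABFC/- → run D
t=15: L0/L1/L2 = H/ABFCD/- → run H
t=16: L0/L1/L2 = H/ABFCD/- → run H
t=17: L0/L1/L2 = H/ABFCD/- → run H
t=18: L0/L1/L2 = -/ABFCDH/- → run A
t=19: L0/L1/L2 = -/ABFCDH/- → run A
t=20: L0/L1/L2 = -/BFCDH/- → run B
t=21: L0/L1/L2 = -/FCDH/- → run F
t=22: L0/L1/L2 = -/CDH/- → run C
t=23: L0/L1/L2 = -/CDH/- → run C
t=24: L0/L1/L2 = -/CDH/- → run C
t=25: L0/L1/L2 = -/CDH/- → run C
t=26: L0/L1/L2 = -/CDH/- → run C
t=27: L0/L1/L2 = -/DH/- → run D
t=28: L0/L1/L2 = -/DH/- → run D
t=29: L0/L1/L2 = -/DH/- → run D
t=30: L0/L1/L2 = -/H/- → run H
t=31: L0/L1/L2 = -/H/- → run H
t=32: L0/L1/L2 = -/H/- → run H
t=33: (idle)
t=34: (idle)
t=35: (idle)
t=36: (idle)
t=37: (idle)

completion order = A, B, F, C, D, H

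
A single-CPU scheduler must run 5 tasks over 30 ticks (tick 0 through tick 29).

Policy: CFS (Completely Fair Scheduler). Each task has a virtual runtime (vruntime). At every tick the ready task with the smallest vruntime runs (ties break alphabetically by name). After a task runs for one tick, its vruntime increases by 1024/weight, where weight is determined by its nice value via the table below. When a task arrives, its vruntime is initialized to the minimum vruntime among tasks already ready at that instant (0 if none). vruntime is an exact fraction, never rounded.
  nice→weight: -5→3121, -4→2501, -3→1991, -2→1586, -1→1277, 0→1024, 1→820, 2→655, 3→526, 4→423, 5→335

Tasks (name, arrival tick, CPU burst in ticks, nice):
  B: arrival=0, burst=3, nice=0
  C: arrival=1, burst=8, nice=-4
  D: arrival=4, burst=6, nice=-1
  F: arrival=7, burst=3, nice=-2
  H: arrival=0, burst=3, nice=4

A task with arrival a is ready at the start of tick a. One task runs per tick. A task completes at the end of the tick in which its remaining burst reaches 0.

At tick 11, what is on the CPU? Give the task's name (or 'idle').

t=0: vr[B=0 H=0] → run B
t=1: vr[B=1 C=0 H=0] → run C
t=2: vr[B=1 C=1024/2501 H=0] → run H
t=3: vr[B=1 C=1024/2501 H=1024/423] → run C
t=4: vr[B=1 C=2048/2501 D=2048/2501 H=1024/423] → run C
t=5: vr[B=1 C=3072/2501 D=2048/2501 H=1024/423] → run D
t=6: vr[B=1 C=3072/2501 D=5176320/3193777 H=1024/423] → run B
t=7: vr[B=2 C=3072/2501 D=5176320/3193777 F=3072/2501 H=1024/423] → run C
t=8: vr[B=2 C=4096/2501 D=5176320/3193777 F=3072/2501 H=1024/423] → run F
t=9: vr[B=2 C=4096/2501 D=5176320/3193777 F=60928/32513 H=1024/423] → run D
t=10: vr[B=2 C=4096/2501 D=7737344/3193777 F=60928/32513 H=1024/423] → run C
t=11: vr[B=2 C=5120/2501 D=7737344/3193777 F=60928/32513 H=1024/423] → run F
t=12: vr[B=2 C=5120/2501 D=7737344/3193777 F=81920/32513 H=1024/423] → run B
t=13: vr[C=5120/2501 D=7737344/3193777 F=81920/32513 H=1024/423] → run C
t=14: vr[C=6144/2501 D=7737344/3193777 F=81920/32513 H=1024/423] → run H
t=15: vr[C=6144/2501 D=7737344/3193777 F=81920/32513 H=2048/423] → run D
t=16: vr[C=6144/2501 D=10298368/3193777 F=81920/32513 H=2048/423] → run C
t=17: vr[C=7168/2501 D=10298368/3193777 F=81920/32513 H=2048/423] → run F
t=18: vr[C=7168/2501 D=10298368/3193777 H=2048/423] → run C
t=19: vr[D=10298368/3193777 H=2048/423] → run D
t=20: vr[D=12859392/3193777 H=2048/423] → run D
t=21: vr[D=15420416/3193777 H=2048/423] → run D
t=22: vr[H=2048/423] → run H
t=23: (idle)
t=24: (idle)
t=25: (idle)
t=26: (idle)
t=27: (idle)
t=28: (idle)
t=29: (idle)

running at tick 11 = F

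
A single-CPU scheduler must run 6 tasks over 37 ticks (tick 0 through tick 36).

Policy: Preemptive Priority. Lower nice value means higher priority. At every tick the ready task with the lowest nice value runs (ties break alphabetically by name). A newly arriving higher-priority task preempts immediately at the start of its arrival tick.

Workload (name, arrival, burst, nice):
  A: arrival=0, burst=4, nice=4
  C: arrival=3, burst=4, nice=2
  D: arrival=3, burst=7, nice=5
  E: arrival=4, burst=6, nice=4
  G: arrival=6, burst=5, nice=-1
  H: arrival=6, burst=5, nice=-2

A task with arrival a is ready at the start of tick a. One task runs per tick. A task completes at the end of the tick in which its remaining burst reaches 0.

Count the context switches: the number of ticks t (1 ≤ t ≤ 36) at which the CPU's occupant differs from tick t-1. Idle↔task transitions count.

context switches = 8

t=0: ready={A} → run A
t=1: ready={A} → run A
t=2: ready={A} → run A
t=3: ready={A,C,D} → run C
t=4: ready={A,C,D,E} → run C
t=5: ready={A,C,D,E} → run C
t=6: ready={A,C,D,E,G,H} → run H
t=7: ready={A,C,D,E,G,H} → run H
t=8: ready={A,C,D,E,G,H} → run H
t=9: ready={A,C,D,E,G,H} → run H
t=10: ready={A,C,D,E,G,H} → run H
t=11: ready={A,C,D,E,G} → run G
t=12: ready={A,C,D,E,G} → run G
t=13: ready={A,C,D,E,G} → run G
t=14: ready={A,C,D,E,G} → run G
t=15: ready={A,C,D,E,G} → run G
t=16: ready={A,C,D,E} → run C
t=17: ready={A,D,E} → run A
t=18: ready={D,E} → run E
t=19: ready={D,E} → run E
t=20: ready={D,E} → run E
t=21: ready={D,E} → run E
t=22: ready={D,E} → run E
t=23: ready={D,E} → run E
t=24: ready={D} → run D
t=25: ready={D} → run D
t=26: ready={D} → run D
t=27: ready={D} → run D
t=28: ready={D} → run D
t=29: ready={D} → run D
t=30: ready={D} → run D
t=31: (idle)
t=32: (idle)
t=33: (idle)
t=34: (idle)
t=35: (idle)
t=36: (idle)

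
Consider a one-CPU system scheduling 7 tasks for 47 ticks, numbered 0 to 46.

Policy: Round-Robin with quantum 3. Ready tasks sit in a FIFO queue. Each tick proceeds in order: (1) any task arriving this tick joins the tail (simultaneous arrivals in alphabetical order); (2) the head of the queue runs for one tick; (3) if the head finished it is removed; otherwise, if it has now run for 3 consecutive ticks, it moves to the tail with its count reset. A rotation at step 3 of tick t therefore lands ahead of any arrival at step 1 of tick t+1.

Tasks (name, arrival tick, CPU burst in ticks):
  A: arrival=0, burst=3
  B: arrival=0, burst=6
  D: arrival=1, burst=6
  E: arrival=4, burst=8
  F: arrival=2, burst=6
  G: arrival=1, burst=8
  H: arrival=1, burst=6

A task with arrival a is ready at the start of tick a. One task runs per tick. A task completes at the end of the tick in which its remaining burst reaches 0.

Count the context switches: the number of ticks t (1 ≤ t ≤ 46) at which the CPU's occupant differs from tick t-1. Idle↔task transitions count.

t=0: queue=[A,B] q_used=0 → run A
t=1: queue=[A,B,D,G,H] q_used=1 → run A
t=2: queue=[A,B,D,G,H,F] q_used=2 → run A
t=3: queue=[B,D,G,H,F] q_used=0 → run B
t=4: queue=[B,D,G,H,F,E] q_used=1 → run B
t=5: queue=[B,D,G,H,F,E] q_used=2 → run B
t=6: queue=[D,G,H,F,E,B] q_used=0 → run D
t=7: queue=[D,G,H,F,E,B] q_used=1 → run D
t=8: queue=[D,G,H,F,E,B] q_used=2 → run D
t=9: queue=[G,H,F,E,B,D] q_used=0 → run G
t=10: queue=[G,H,F,E,B,D] q_used=1 → run G
t=11: queue=[G,H,F,E,B,D] q_used=2 → run G
t=12: queue=[H,F,E,B,D,G] q_used=0 → run H
t=13: queue=[H,F,E,B,D,G] q_used=1 → run H
t=14: queue=[H,F,E,B,D,G] q_used=2 → run H
t=15: queue=[F,E,B,D,G,H] q_used=0 → run F
t=16: queue=[F,E,B,D,G,H] q_used=1 → run F
t=17: queue=[F,E,B,D,G,H] q_used=2 → run F
t=18: queue=[E,B,D,G,H,F] q_used=0 → run E
t=19: queue=[E,B,D,G,H,F] q_used=1 → run E
t=20: queue=[E,B,D,G,H,F] q_used=2 → run E
t=21: queue=[B,D,G,H,F,E] q_used=0 → run B
t=22: queue=[B,D,G,H,F,E] q_used=1 → run B
t=23: queue=[B,D,G,H,F,E] q_used=2 → run B
t=24: queue=[D,G,H,F,E] q_used=0 → run D
t=25: queue=[D,G,H,F,E] q_used=1 → run D
t=26: queue=[D,G,H,F,E] q_used=2 → run D
t=27: queue=[G,H,F,E] q_used=0 → run G
t=28: queue=[G,H,F,E] q_used=1 → run G
t=29: queue=[G,H,F,E] q_used=2 → run G
t=30: queue=[H,F,E,G] q_used=0 → run H
t=31: queue=[H,F,E,G] q_used=1 → run H
t=32: queue=[H,F,E,G] q_used=2 → run H
t=33: queue=[F,E,G] q_used=0 → run F
t=34: queue=[F,E,G] q_used=1 → run F
t=35: queue=[F,E,G] q_used=2 → run F
t=36: queue=[E,G] q_used=0 → run E
t=37: queue=[E,G] q_used=1 → run E
t=38: queue=[E,G] q_used=2 → run E
t=39: queue=[G,E] q_used=0 → run G
t=40: queue=[G,E] q_used=1 → run G
t=41: queue=[E] q_used=0 → run E
t=42: queue=[E] q_used=1 → run E
t=43: (idle)
t=44: (idle)
t=45: (idle)
t=46: (idle)

context switches = 15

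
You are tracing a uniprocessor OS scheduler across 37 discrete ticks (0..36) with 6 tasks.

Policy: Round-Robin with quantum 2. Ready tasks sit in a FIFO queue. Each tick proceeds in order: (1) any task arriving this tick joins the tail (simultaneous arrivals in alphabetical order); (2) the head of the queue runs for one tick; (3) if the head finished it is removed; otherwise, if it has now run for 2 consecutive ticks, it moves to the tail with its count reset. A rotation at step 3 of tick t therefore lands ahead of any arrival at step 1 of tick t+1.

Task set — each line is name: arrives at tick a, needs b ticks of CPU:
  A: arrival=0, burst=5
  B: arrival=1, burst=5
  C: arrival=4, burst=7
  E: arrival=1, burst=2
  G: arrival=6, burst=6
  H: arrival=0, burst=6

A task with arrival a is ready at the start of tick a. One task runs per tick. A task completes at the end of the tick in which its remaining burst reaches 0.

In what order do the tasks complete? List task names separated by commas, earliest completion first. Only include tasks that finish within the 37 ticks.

t=0: queue=[A,H] q_used=0 → run A
t=1: queue=[A,H,B,E] q_used=1 → run A
t=2: queue=[H,B,E,A] q_used=0 → run H
t=3: queue=[H,B,E,A] q_used=1 → run H
t=4: queue=[B,E,A,H,C] q_used=0 → run B
t=5: queue=[B,E,A,H,C] q_used=1 → run B
t=6: queue=[E,A,H,C,B,G] q_used=0 → run E
t=7: queue=[E,A,H,C,B,G] q_used=1 → run E
t=8: queue=[A,H,C,B,G] q_used=0 → run A
t=9: queue=[A,H,C,B,G] q_used=1 → run A
t=10: queue=[H,C,B,G,A] q_used=0 → run H
t=11: queue=[H,C,B,G,A] q_used=1 → run H
t=12: queue=[C,B,G,A,H] q_used=0 → run C
t=13: queue=[C,B,G,A,H] q_used=1 → run C
t=14: queue=[B,G,A,H,C] q_used=0 → run B
t=15: queue=[B,G,A,H,C] q_used=1 → run B
t=16: queue=[G,A,H,C,B] q_used=0 → run G
t=17: queue=[G,A,H,C,B] q_used=1 → run G
t=18: queue=[A,H,C,B,G] q_used=0 → run A
t=19: queue=[H,C,B,G] q_used=0 → run H
t=20: queue=[H,C,B,G] q_used=1 → run H
t=21: queue=[C,B,G] q_used=0 → run C
t=22: queue=[C,B,G] q_used=1 → run C
t=23: queue=[B,G,C] q_used=0 → run B
t=24: queue=[G,C] q_used=0 → run G
t=25: queue=[G,C] q_used=1 → run G
t=26: queue=[C,G] q_used=0 → run C
t=27: queue=[C,G] q_used=1 → run C
t=28: queue=[G,C] q_used=0 → run G
t=29: queue=[G,C] q_used=1 → run G
t=30: queue=[C] q_used=0 → run C
t=31: (idle)
t=32: (idle)
t=33: (idle)
t=34: (idle)
t=35: (idle)
t=36: (idle)

completion order = E, A, H, B, G, C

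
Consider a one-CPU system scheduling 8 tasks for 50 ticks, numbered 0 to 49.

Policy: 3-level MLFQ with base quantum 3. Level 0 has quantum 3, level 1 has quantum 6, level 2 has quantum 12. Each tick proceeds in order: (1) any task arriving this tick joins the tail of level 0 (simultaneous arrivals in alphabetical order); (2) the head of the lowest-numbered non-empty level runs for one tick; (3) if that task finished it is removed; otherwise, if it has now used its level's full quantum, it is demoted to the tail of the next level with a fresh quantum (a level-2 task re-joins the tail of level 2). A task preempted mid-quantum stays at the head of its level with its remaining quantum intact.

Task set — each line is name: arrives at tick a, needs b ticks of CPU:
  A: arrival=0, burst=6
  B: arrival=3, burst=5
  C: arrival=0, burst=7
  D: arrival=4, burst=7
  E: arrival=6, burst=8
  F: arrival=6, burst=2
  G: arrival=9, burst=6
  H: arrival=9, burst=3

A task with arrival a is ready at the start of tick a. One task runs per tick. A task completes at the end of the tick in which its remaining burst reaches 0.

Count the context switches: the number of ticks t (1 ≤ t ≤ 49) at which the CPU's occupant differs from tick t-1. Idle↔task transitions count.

t=0: L0/L1/L2 = AC/-/- → run A
t=1: L0/L1/L2 = AC/-/- → run A
t=2: L0/L1/L2 = AC/-/- → run A
t=3: L0/L1/L2 = CB/A/- → run C
t=4: L0/L1/L2 = CBD/A/- → run C
t=5: L0/L1/L2 = CBD/A/- → run C
t=6: L0/L1/L2 = BDEF/AC/- → run B
t=7: L0/L1/L2 = BDEF/AC/- → run B
t=8: L0/L1/L2 = BDEF/AC/- → run B
t=9: L0/L1/L2 = DEFGH/ACB/- → run D
t=10: L0/L1/L2 = DEFGH/ACB/- → run D
t=11: L0/L1/L2 = DEFGH/ACB/- → run D
t=12: L0/L1/L2 = EFGH/ACBD/- → run E
t=13: L0/L1/L2 = EFGH/ACBD/- → run E
t=14: L0/L1/L2 = EFGH/ACBD/- → run E
t=15: L0/L1/L2 = FGH/ACBDE/- → run F
t=16: L0/L1/L2 = FGH/ACBDE/- → run F
t=17: L0/L1/L2 = GH/ACBDE/- → run G
t=18: L0/L1/L2 = GH/ACBDE/- → run G
t=19: L0/L1/L2 = GH/ACBDE/- → run G
t=20: L0/L1/L2 = H/ACBDEG/- → run H
t=21: L0/L1/L2 = H/ACBDEG/- → run H
t=22: L0/L1/L2 = H/ACBDEG/- → run H
t=23: L0/L1/L2 = -/ACBDEG/- → run A
t=24: L0/L1/L2 = -/ACBDEG/- → run A
t=25: L0/L1/L2 = -/ACBDEG/- → run A
t=26: L0/L1/L2 = -/CBDEG/- → run C
t=27: L0/L1/L2 = -/CBDEG/- → run C
t=28: L0/L1/L2 = -/CBDEG/- → run C
t=29: L0/L1/L2 = -/CBDEG/- → run C
t=30: L0/L1/L2 = -/BDEG/- → run B
t=31: L0/L1/L2 = -/BDEG/- → run B
t=32: L0/L1/L2 = -/DEG/- → run D
t=33: L0/L1/L2 = -/DEG/- → run D
t=34: L0/L1/L2 = -/DEG/- → run D
t=35: L0/L1/L2 = -/DEG/- → run D
t=36: L0/L1/L2 = -/EG/- → run E
t=37: L0/L1/L2 = -/EG/- → run E
t=38: L0/L1/L2 = -/EG/- → run E
t=39: L0/L1/L2 = -/EG/- → run E
t=40: L0/L1/L2 = -/EG/- → run E
t=41: L0/L1/L2 = -/G/- → run G
t=42: L0/L1/L2 = -/G/- → run G
t=43: L0/L1/L2 = -/G/- → run G
t=44: (idle)
t=45: (idle)
t=46: (idle)
t=47: (idle)
t=48: (idle)
t=49: (idle)

context switches = 14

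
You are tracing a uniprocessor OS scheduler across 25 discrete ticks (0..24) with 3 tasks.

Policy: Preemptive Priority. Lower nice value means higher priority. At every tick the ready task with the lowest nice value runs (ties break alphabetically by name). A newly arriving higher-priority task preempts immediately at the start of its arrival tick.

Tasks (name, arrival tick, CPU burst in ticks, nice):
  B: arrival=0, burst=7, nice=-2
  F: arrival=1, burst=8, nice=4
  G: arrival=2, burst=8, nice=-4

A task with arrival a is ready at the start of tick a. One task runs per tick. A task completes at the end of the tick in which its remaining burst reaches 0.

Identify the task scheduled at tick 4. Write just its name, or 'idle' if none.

running at tick 4 = G

t=0: ready={B} → run B
t=1: ready={B,F} → run B
t=2: ready={B,F,G} → run G
t=3: ready={B,F,G} → run G
t=4: ready={B,F,G} → run G
t=5: ready={B,F,G} → run G
t=6: ready={B,F,G} → run G
t=7: ready={B,F,G} → run G
t=8: ready={B,F,G} → run G
t=9: ready={B,F,G} → run G
t=10: ready={B,F} → run B
t=11: ready={B,F} → run B
t=12: ready={B,F} → run B
t=13: ready={B,F} → run B
t=14: ready={B,F} → run B
t=15: ready={F} → run F
t=16: ready={F} → run F
t=17: ready={F} → run F
t=18: ready={F} → run F
t=19: ready={F} → run F
t=20: ready={F} → run F
t=21: ready={F} → run F
t=22: ready={F} → run F
t=23: (idle)
t=24: (idle)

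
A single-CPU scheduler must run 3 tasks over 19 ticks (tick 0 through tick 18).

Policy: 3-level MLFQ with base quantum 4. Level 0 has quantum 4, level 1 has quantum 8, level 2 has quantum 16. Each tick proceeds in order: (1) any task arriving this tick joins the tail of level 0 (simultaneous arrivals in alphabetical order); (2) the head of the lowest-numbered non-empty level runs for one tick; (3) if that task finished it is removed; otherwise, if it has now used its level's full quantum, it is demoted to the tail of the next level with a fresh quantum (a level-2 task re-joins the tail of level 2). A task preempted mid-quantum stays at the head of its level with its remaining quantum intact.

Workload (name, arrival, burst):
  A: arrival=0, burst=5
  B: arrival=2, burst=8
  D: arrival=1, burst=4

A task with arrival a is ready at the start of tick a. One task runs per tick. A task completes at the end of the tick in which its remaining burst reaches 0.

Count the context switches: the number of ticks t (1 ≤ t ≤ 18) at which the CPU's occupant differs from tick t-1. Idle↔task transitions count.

context switches = 5

t=0: L0/L1/L2 = A/-/- → run A
t=1: L0/L1/L2 = AD/-/- → run A
t=2: L0/L1/L2 = ADB/-/- → run A
t=3: L0/L1/L2 = ADB/-/- → run A
t=4: L0/L1/L2 = DB/A/- → run D
t=5: L0/L1/L2 = DB/A/- → run D
t=6: L0/L1/L2 = DB/A/- → run D
t=7: L0/L1/L2 = DB/A/- → run D
t=8: L0/L1/L2 = B/A/- → run B
t=9: L0/L1/L2 = B/A/- → run B
t=10: L0/L1/L2 = B/A/- → run B
t=11: L0/L1/L2 = B/A/- → run B
t=12: L0/L1/L2 = -/AB/- → run A
t=13: L0/L1/L2 = -/B/- → run B
t=14: L0/L1/L2 = -/B/- → run B
t=15: L0/L1/L2 = -/B/- → run B
t=16: L0/L1/L2 = -/B/- → run B
t=17: (idle)
t=18: (idle)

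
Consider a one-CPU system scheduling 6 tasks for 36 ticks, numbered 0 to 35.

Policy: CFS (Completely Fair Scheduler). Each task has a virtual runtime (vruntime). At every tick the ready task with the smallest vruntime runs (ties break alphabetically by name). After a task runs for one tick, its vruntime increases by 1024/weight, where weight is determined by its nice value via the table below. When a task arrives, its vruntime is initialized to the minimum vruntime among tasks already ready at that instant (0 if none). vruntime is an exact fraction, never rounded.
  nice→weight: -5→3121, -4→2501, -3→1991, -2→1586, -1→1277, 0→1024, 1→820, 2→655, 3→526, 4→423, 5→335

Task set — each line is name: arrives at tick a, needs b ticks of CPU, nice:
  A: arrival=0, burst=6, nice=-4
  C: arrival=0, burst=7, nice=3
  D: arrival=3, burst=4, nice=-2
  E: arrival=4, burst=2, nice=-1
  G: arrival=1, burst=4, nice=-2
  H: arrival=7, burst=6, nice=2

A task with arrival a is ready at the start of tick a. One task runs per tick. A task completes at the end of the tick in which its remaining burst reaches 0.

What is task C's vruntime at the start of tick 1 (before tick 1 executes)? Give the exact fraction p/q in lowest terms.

vruntime(C, start of tick 1) = 0/1

t=0: vr[A=0 C=0] → run A
t=1: vr[A=1024/2501 C=0 G=0] → run C
t=2: vr[A=1024/2501 C=512/263 G=0] → run G
t=3: vr[A=1024/2501 C=512/263 D=1024/2501 G=512/793] → run A
t=4: vr[A=2048/2501 C=512/263 D=1024/2501 E=1024/2501 G=512/793] → run D
t=5: vr[A=2048/2501 C=512/263 D=34304/32513 E=1024/2501 G=512/793] → run E
t=6: vr[A=2048/2501 C=512/263 D=34304/32513 E=3868672/3193777 G=512/793] → run G
t=7: vr[A=2048/2501 C=512/263 D=34304/32513 E=3868672/3193777 G=1024/793 H=2048/2501] → run A
t=8: vr[A=3072/2501 C=512/263 D=34304/32513 E=3868672/3193777 G=1024/793 H=2048/2501] → run H
t=9: vr[A=3072/2501 C=512/263 D=34304/32513 E=3868672/3193777 G=1024/793 H=3902464/1638155] → run D
t=10: vr[A=3072/2501 C=512/263 D=55296/32513 E=3868672/3193777 G=1024/793 H=3902464/1638155] → run E
t=11: vr[A=3072/2501 C=512/263 D=55296/32513 G=1024/793 H=3902464/1638155] → run A
t=12: vr[A=4096/2501 C=512/263 D=55296/32513 G=1024/793 H=3902464/1638155] → run G
t=13: vr[A=4096/2501 C=512/263 D=55296/32513 G=1536/793 H=3902464/1638155] → run A
t=14: vr[A=5120/2501 C=512/263 D=55296/32513 G=1536/793 H=3902464/1638155] → run D
t=15: vr[A=5120/2501 C=512/263 D=76288/32513 G=1536/793 H=3902464/1638155] → run G
t=16: vr[A=5120/2501 C=512/263 D=76288/32513 H=3902464/1638155] → run C
t=17: vr[A=5120/2501 C=1024/263 D=76288/32513 H=3902464/1638155] → run A
t=18: vr[C=1024/263 D=76288/32513 H=3902464/1638155] → run D
t=19: vr[C=1024/263 H=3902464/1638155] → run H
t=20: vr[C=1024/263 H=6463488/1638155] → run C
t=21: vr[C=1536/263 H=6463488/1638155] → run H
t=22: vr[C=1536/263 H=9024512/1638155] → run H
t=23: vr[C=1536/263 H=11585536/1638155] → run C
t=24: vr[C=2048/263 H=11585536/1638155] → run H
t=25: vr[C=2048/263 H=2829312/327631] → run C
t=26: vr[C=2560/263 H=2829312/327631] → run H
t=27: vr[C=2560/263] → run C
t=28: vr[C=3072/263] → run C
t=29: (idle)
t=30: (idle)
t=31: (idle)
t=32: (idle)
t=33: (idle)
t=34: (idle)
t=35: (idle)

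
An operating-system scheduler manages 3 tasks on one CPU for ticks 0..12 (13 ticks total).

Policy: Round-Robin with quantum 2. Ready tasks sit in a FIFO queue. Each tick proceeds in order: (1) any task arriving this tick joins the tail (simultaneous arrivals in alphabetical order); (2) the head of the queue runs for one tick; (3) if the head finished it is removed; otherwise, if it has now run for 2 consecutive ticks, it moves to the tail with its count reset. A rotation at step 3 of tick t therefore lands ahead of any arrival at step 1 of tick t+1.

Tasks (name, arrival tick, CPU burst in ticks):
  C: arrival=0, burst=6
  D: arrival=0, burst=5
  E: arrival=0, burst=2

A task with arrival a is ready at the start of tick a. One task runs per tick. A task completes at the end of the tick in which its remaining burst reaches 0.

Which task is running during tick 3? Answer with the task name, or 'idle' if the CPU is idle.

running at tick 3 = D

t=0: queue=[C,D,E] q_used=0 → run C
t=1: queue=[C,D,E] q_used=1 → run C
t=2: queue=[D,E,C] q_used=0 → run D
t=3: queue=[D,E,C] q_used=1 → run D
t=4: queue=[E,C,D] q_used=0 → run E
t=5: queue=[E,C,D] q_used=1 → run E
t=6: queue=[C,D] q_used=0 → run C
t=7: queue=[C,D] q_used=1 → run C
t=8: queue=[D,C] q_used=0 → run D
t=9: queue=[D,C] q_used=1 → run D
t=10: queue=[C,D] q_used=0 → run C
t=11: queue=[C,D] q_used=1 → run C
t=12: queue=[D] q_used=0 → run D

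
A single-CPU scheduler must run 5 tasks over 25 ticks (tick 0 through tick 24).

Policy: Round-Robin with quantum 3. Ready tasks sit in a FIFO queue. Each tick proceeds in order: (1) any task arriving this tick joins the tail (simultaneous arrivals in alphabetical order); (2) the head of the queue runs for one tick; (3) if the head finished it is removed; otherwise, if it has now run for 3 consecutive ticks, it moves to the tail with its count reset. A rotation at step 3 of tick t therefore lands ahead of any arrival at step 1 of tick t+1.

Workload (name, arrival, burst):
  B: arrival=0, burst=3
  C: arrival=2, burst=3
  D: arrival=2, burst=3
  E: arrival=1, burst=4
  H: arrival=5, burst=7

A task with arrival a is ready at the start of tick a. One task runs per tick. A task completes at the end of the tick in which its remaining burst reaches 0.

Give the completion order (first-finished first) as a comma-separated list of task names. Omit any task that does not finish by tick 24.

t=0: queue=[B] q_used=0 → run B
t=1: queue=[B,E] q_used=1 → run B
t=2: queue=[B,E,C,D] q_used=2 → run B
t=3: queue=[E,C,D] q_used=0 → run E
t=4: queue=[E,C,D] q_used=1 → run E
t=5: queue=[E,C,D,H] q_used=2 → run E
t=6: queue=[C,D,H,E] q_used=0 → run C
t=7: queue=[C,D,H,E] q_used=1 → run C
t=8: queue=[C,D,H,E] q_used=2 → run C
t=9: queue=[D,H,E] q_used=0 → run D
t=10: queue=[D,H,E] q_used=1 → run D
t=11: queue=[D,H,E] q_used=2 → run D
t=12: queue=[H,E] q_used=0 → run H
t=13: queue=[H,E] q_used=1 → run H
t=14: queue=[H,E] q_used=2 → run H
t=15: queue=[E,H] q_used=0 → run E
t=16: queue=[H] q_used=0 → run H
t=17: queue=[H] q_used=1 → run H
t=18: queue=[H] q_used=2 → run H
t=19: queue=[H] q_used=0 → run H
t=20: (idle)
t=21: (idle)
t=22: (idle)
t=23: (idle)
t=24: (idle)

completion order = B, C, D, E, H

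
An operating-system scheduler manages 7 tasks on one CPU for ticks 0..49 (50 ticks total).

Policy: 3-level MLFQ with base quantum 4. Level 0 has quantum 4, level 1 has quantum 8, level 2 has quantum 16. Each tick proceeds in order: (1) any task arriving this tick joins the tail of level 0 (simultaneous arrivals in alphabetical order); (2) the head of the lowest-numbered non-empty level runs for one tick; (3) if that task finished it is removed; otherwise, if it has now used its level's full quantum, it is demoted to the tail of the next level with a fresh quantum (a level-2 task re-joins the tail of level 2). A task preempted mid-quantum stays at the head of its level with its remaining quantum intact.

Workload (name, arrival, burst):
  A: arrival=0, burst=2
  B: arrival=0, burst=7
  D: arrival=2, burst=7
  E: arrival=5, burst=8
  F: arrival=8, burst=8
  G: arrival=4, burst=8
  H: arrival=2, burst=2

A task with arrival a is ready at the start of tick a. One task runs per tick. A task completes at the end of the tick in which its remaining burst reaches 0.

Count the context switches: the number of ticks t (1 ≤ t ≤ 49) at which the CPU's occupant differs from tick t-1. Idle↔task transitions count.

context switches = 12

t=0: L0/L1/L2 = AB/-/- → run A
t=1: L0/L1/L2 = AB/-/- → run A
t=2: L0/L1/L2 = BDH/-/- → run B
t=3: L0/L1/L2 = BDH/-/- → run B
t=4: L0/L1/L2 = BDHG/-/- → run B
t=5: L0/L1/L2 = BDHGE/-/- → run B
t=6: L0/L1/L2 = DHGE/B/- → run D
t=7: L0/L1/L2 = DHGE/B/- → run D
t=8: L0/L1/L2 = DHGEF/B/- → run D
t=9: L0/L1/L2 = DHGEF/B/- → run D
t=10: L0/L1/L2 = HGEF/BD/- → run H
t=11: L0/L1/L2 = HGEF/BD/- → run H
t=12: L0/L1/L2 = GEF/BD/- → run G
t=13: L0/L1/L2 = GEF/BD/- → run G
t=14: L0/L1/L2 = GEF/BD/- → run G
t=15: L0/L1/L2 = GEF/BD/- → run G
t=16: L0/L1/L2 = EF/BDG/- → run E
t=17: L0/L1/L2 = EF/BDG/- → run E
t=18: L0/L1/L2 = EF/BDG/- → run E
t=19: L0/L1/L2 = EF/BDG/- → run E
t=20: L0/L1/L2 = F/BDGE/- → run F
t=21: L0/L1/L2 = F/BDGE/- → run F
t=22: L0/L1/L2 = F/BDGE/- → run F
t=23: L0/L1/L2 = F/BDGE/- → run F
t=24: L0/L1/L2 = -/BDGEF/- → run B
t=25: L0/L1/L2 = -/BDGEF/- → run B
t=26: L0/L1/L2 = -/BDGEF/- → run B
t=27: L0/L1/L2 = -/DGEF/- → run D
t=28: L0/L1/L2 = -/DGEF/- → run D
t=29: L0/L1/L2 = -/DGEF/- → run D
t=30: L0/L1/L2 = -/GEF/- → run G
t=31: L0/L1/L2 = -/GEF/- → run G
t=32: L0/L1/L2 = -/GEF/- → run G
t=33: L0/L1/L2 = -/GEF/- → run G
t=34: L0/L1/L2 = -/EF/- → run E
t=35: L0/L1/L2 = -/EF/- → run E
t=36: L0/L1/L2 = -/EF/- → run E
t=37: L0/L1/L2 = -/EF/- → run E
t=38: L0/L1/L2 = -/F/- → run F
t=39: L0/L1/L2 = -/F/- → run F
t=40: L0/L1/L2 = -/F/- → run F
t=41: L0/L1/L2 = -/F/- → run F
t=42: (idle)
t=43: (idle)
t=44: (idle)
t=45: (idle)
t=46: (idle)
t=47: (idle)
t=48: (idle)
t=49: (idle)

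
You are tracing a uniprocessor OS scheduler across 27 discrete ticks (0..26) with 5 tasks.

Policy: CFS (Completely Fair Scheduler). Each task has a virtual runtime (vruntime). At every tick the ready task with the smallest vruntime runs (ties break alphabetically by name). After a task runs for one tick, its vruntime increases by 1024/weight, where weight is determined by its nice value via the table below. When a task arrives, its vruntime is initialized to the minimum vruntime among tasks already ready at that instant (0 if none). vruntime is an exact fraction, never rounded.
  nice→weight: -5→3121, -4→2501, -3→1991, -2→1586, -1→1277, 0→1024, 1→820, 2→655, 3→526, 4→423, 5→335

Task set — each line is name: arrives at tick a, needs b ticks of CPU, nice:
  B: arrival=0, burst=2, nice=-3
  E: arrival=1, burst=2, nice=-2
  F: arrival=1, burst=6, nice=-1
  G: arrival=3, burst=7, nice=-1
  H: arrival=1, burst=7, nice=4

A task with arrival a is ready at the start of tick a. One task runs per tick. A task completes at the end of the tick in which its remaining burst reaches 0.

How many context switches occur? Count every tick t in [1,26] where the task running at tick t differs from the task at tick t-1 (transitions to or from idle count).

t=0: vr[B=0] → run B
t=1: vr[B=1024/1991 E=1024/1991 F=1024/1991 H=1024/1991] → run B
t=2: vr[E=1024/1991 F=1024/1991 H=1024/1991] → run E
t=3: vr[E=1831424/1578863 F=1024/1991 G=1024/1991 H=1024/1991] → run F
t=4: vr[E=1831424/1578863 F=3346432/2542507 G=1024/1991 H=1024/1991] → run G
t=5: vr[E=1831424/1578863 F=3346432/2542507 G=3346432/2542507 H=1024/1991] → run H
t=6: vr[E=1831424/1578863 F=3346432/2542507 G=3346432/2542507 H=2471936/842193] → run E
t=7: vr[F=3346432/2542507 G=3346432/2542507 H=2471936/842193] → run F
t=8: vr[F=5385216/2542507 G=3346432/2542507 H=2471936/842193] → run G
t=9: vr[F=5385216/2542507 G=5385216/2542507 H=2471936/842193] → run F
t=10: vr[F=7424000/2542507 G=5385216/2542507 H=2471936/842193] → run G
t=11: vr[F=7424000/2542507 G=7424000/2542507 H=2471936/842193] → run F
t=12: vr[F=9462784/2542507 G=7424000/2542507 H=2471936/842193] → run G
t=13: vr[F=9462784/2542507 G=9462784/2542507 H=2471936/842193] → run H
t=14: vr[F=9462784/2542507 G=9462784/2542507 H=4510720/842193] → run F
t=15: vr[F=11501568/2542507 G=9462784/2542507 H=4510720/842193] → run G
t=16: vr[F=11501568/2542507 G=11501568/2542507 H=4510720/842193] → run F
t=17: vr[G=11501568/2542507 H=4510720/842193] → run G
t=18: vr[G=13540352/2542507 H=4510720/842193] → run G
t=19: vr[H=4510720/842193] → run H
t=20: vr[H=2183168/280731] → run H
t=21: vr[H=8588288/842193] → run H
t=22: vr[H=10627072/842193] → run H
t=23: vr[H=4221952/280731] → run H
t=24: (idle)
t=25: (idle)
t=26: (idle)

context switches = 18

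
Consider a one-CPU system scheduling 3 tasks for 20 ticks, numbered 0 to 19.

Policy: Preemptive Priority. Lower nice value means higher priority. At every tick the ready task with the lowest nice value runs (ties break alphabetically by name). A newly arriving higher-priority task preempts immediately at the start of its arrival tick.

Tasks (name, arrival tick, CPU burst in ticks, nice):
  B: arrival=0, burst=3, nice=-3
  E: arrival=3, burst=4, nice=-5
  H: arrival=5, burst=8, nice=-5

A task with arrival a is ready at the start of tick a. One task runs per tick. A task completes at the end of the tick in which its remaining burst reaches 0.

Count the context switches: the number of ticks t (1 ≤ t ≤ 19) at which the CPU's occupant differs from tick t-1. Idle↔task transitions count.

t=0: ready={B} → run B
t=1: ready={B} → run B
t=2: ready={B} → run B
t=3: ready={E} → run E
t=4: ready={E} → run E
t=5: ready={E,H} → run E
t=6: ready={E,H} → run E
t=7: ready={H} → run H
t=8: ready={H} → run H
t=9: ready={H} → run H
t=10: ready={H} → run H
t=11: ready={H} → run H
t=12: ready={H} → run H
t=13: ready={H} → run H
t=14: ready={H} → run H
t=15: (idle)
t=16: (idle)
t=17: (idle)
t=18: (idle)
t=19: (idle)

context switches = 3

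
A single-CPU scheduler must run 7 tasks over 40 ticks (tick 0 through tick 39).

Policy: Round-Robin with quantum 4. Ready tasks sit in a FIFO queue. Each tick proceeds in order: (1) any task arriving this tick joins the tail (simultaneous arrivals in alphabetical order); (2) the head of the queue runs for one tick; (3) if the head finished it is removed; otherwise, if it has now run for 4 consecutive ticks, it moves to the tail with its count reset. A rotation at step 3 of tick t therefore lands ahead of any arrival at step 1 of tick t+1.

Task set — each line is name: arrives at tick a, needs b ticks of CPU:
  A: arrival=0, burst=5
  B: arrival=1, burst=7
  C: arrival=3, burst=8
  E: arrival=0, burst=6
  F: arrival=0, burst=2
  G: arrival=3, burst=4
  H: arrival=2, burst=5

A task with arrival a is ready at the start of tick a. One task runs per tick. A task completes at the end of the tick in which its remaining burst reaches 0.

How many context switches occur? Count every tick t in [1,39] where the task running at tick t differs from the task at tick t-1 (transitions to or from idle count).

context switches = 12

t=0: queue=[A,E,F] q_used=0 → run A
t=1: queue=[A,E,F,B] q_used=1 → run A
t=2: queue=[A,E,F,B,H] q_used=2 → run A
t=3: queue=[A,E,F,B,H,C,G] q_used=3 → run A
t=4: queue=[E,F,B,H,C,G,A] q_used=0 → run E
t=5: queue=[E,F,B,H,C,G,A] q_used=1 → run E
t=6: queue=[E,F,B,H,C,G,A] q_used=2 → run E
t=7: queue=[E,F,B,H,C,G,A] q_used=3 → run E
t=8: queue=[F,B,H,C,G,A,E] q_used=0 → run F
t=9: queue=[F,B,H,C,G,A,E] q_used=1 → run F
t=10: queue=[B,H,C,G,A,E] q_used=0 → run B
t=11: queue=[B,H,C,G,A,E] q_used=1 → run B
t=12: queue=[B,H,C,G,A,E] q_used=2 → run B
t=13: queue=[B,H,C,G,A,E] q_used=3 → run B
t=14: queue=[H,C,G,A,E,B] q_used=0 → run H
t=15: queue=[H,C,G,A,E,B] q_used=1 → run H
t=16: queue=[H,C,G,A,E,B] q_used=2 → run H
t=17: queue=[H,C,G,A,E,B] q_used=3 → run H
t=18: queue=[C,G,A,E,B,H] q_used=0 → run C
t=19: queue=[C,G,A,E,B,H] q_used=1 → run C
t=20: queue=[C,G,A,E,B,H] q_used=2 → run C
t=21: queue=[C,G,A,E,B,H] q_used=3 → run C
t=22: queue=[G,A,E,B,H,C] q_used=0 → run G
t=23: queue=[G,A,E,B,H,C] q_used=1 → run G
t=24: queue=[G,A,E,B,H,C] q_used=2 → run G
t=25: queue=[G,A,E,B,H,C] q_used=3 → run G
t=26: queue=[A,E,B,H,C] q_used=0 → run A
t=27: queue=[E,B,H,C] q_used=0 → run E
t=28: queue=[E,B,H,C] q_used=1 → run E
t=29: queue=[B,H,C] q_used=0 → run B
t=30: queue=[B,H,C] q_used=1 → run B
t=31: queue=[B,H,C] q_used=2 → run B
t=32: queue=[H,C] q_used=0 → run H
t=33: queue=[C] q_used=0 → run C
t=34: queue=[C] q_used=1 → run C
t=35: queue=[C] q_used=2 → run C
t=36: queue=[C] q_used=3 → run C
t=37: (idle)
t=38: (idle)
t=39: (idle)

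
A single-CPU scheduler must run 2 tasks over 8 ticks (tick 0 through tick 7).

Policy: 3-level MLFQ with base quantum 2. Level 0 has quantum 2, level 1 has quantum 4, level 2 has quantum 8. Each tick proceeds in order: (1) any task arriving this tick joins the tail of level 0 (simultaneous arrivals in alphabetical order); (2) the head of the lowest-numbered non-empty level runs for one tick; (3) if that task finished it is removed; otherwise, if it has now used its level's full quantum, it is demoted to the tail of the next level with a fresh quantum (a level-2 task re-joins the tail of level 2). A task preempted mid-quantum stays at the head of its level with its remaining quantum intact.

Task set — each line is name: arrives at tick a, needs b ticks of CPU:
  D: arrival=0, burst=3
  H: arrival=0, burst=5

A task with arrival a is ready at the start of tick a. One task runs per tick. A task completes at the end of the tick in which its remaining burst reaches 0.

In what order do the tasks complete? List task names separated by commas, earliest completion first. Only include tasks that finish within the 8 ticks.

t=0: L0/L1/L2 = DH/-/- → run D
t=1: L0/L1/L2 = DH/-/- → run D
t=2: L0/L1/L2 = H/D/- → run H
t=3: L0/L1/L2 = H/D/- → run H
t=4: L0/L1/L2 = -/DH/- → run D
t=5: L0/L1/L2 = -/H/- → run H
t=6: L0/L1/L2 = -/H/- → run H
t=7: L0/L1/L2 = -/H/- → run H

completion order = D, H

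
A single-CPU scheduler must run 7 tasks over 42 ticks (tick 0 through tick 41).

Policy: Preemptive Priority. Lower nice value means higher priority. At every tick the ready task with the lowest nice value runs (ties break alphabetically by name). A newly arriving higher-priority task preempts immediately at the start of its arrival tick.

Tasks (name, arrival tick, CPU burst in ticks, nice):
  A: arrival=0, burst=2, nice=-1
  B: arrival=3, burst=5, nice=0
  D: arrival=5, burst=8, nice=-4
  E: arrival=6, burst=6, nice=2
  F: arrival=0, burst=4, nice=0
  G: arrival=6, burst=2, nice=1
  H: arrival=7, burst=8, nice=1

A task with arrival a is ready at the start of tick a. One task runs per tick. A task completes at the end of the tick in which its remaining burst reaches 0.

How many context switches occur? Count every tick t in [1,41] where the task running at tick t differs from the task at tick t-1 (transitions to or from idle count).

context switches = 9

t=0: ready={A,F} → run A
t=1: ready={A,F} → run A
t=2: ready={F} → run F
t=3: ready={B,F} → run B
t=4: ready={B,F} → run B
t=5: ready={B,D,F} → run D
t=6: ready={B,D,E,F,G} → run D
t=7: ready={B,D,E,F,G,H} → run D
t=8: ready={B,D,E,F,G,H} → run D
t=9: ready={B,D,E,F,G,H} → run D
t=10: ready={B,D,E,F,G,H} → run D
t=11: ready={B,D,E,F,G,H} → run D
t=12: ready={B,D,E,F,G,H} → run D
t=13: ready={B,E,F,G,H} → run B
t=14: ready={B,E,F,G,H} → run B
t=15: ready={B,E,F,G,H} → run B
t=16: ready={E,F,G,H} → run F
t=17: ready={E,F,G,H} → run F
t=18: ready={E,F,G,H} → run F
t=19: ready={E,G,H} → run G
t=20: ready={E,G,H} → run G
t=21: ready={E,H} → run H
t=22: ready={E,H} → run H
t=23: ready={E,H} → run H
t=24: ready={E,H} → run H
t=25: ready={E,H} → run H
t=26: ready={E,H} → run H
t=27: ready={E,H} → run H
t=28: ready={E,H} → run H
t=29: ready={E} → run E
t=30: ready={E} → run E
t=31: ready={E} → run E
t=32: ready={E} → run E
t=33: ready={E} → run E
t=34: ready={E} → run E
t=35: (idle)
t=36: (idle)
t=37: (idle)
t=38: (idle)
t=39: (idle)
t=40: (idle)
t=41: (idle)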